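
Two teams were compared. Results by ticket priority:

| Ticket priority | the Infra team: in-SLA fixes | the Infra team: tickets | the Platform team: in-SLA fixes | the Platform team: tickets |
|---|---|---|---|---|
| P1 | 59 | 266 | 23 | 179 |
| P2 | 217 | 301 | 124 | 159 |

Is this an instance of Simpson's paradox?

No

P1: the Infra team 59/266 = 22.2%, the Platform team 23/179 = 12.8% → the Infra team
P2: the Infra team 217/301 = 72.1%, the Platform team 124/159 = 78.0% → the Platform team
Overall: the Infra team 276/567 = 48.7%, the Platform team 147/338 = 43.5% → the Infra team
Neither sweeps: the Infra team wins 1 of 2 groups, the Platform team wins 1. The Infra team wins overall but not every group — no Simpson reversal.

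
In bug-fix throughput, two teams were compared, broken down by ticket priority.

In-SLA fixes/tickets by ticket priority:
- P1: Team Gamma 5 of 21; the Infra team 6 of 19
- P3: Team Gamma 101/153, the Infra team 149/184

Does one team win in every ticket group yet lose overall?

No

P1: Team Gamma 5/21 = 23.8%, the Infra team 6/19 = 31.6% → the Infra team
P3: Team Gamma 101/153 = 66.0%, the Infra team 149/184 = 81.0% → the Infra team
Overall: Team Gamma 106/174 = 60.9%, the Infra team 155/203 = 76.4% → the Infra team
The Infra team wins overall and in every ticket group — no reversal.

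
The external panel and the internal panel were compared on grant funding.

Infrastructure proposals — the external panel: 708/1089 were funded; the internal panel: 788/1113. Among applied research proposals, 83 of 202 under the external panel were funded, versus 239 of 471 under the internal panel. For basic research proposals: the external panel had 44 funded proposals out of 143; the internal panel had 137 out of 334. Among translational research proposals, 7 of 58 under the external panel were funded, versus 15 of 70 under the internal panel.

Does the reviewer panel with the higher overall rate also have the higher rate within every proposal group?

Yes

Infrastructure: the external panel 708/1089 = 65.0%, the internal panel 788/1113 = 70.8% → the internal panel
Applied research: the external panel 83/202 = 41.1%, the internal panel 239/471 = 50.7% → the internal panel
Basic research: the external panel 44/143 = 30.8%, the internal panel 137/334 = 41.0% → the internal panel
Translational research: the external panel 7/58 = 12.1%, the internal panel 15/70 = 21.4% → the internal panel
Overall: the external panel 842/1492 = 56.4%, the internal panel 1179/1988 = 59.3% → the internal panel
The internal panel wins overall and in every proposal group — no reversal.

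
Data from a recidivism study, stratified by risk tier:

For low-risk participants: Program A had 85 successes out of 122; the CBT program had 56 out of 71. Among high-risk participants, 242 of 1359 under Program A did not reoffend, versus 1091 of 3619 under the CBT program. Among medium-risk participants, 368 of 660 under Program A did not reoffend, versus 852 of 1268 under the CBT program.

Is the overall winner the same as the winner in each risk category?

Low-risk: Program A 85/122 = 69.7%, the CBT program 56/71 = 78.9% → the CBT program
High-risk: Program A 242/1359 = 17.8%, the CBT program 1091/3619 = 30.1% → the CBT program
Medium-risk: Program A 368/660 = 55.8%, the CBT program 852/1268 = 67.2% → the CBT program
Overall: Program A 695/2141 = 32.5%, the CBT program 1999/4958 = 40.3% → the CBT program
The CBT program wins overall and in every risk group — no reversal.

Yes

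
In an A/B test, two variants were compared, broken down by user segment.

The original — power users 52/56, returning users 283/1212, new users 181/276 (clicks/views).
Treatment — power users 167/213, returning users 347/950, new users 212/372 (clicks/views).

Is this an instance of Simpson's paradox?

No

Power users: the original 52/56 = 92.9%, Treatment 167/213 = 78.4% → the original
Returning users: the original 283/1212 = 23.3%, Treatment 347/950 = 36.5% → Treatment
New users: the original 181/276 = 65.6%, Treatment 212/372 = 57.0% → the original
Overall: the original 516/1544 = 33.4%, Treatment 726/1535 = 47.3% → Treatment
Neither sweeps: the original wins 2 of 3 groups, Treatment wins 1. Treatment wins overall but not every group — no Simpson reversal.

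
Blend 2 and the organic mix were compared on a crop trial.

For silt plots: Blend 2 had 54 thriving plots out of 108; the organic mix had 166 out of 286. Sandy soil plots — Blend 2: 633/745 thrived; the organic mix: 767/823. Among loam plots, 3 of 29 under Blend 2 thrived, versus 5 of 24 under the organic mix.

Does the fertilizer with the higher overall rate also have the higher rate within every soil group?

Yes

Silt: Blend 2 54/108 = 50.0%, the organic mix 166/286 = 58.0% → the organic mix
Sandy soil: Blend 2 633/745 = 85.0%, the organic mix 767/823 = 93.2% → the organic mix
Loam: Blend 2 3/29 = 10.3%, the organic mix 5/24 = 20.8% → the organic mix
Overall: Blend 2 690/882 = 78.2%, the organic mix 938/1133 = 82.8% → the organic mix
The organic mix wins overall and in every soil group — no reversal.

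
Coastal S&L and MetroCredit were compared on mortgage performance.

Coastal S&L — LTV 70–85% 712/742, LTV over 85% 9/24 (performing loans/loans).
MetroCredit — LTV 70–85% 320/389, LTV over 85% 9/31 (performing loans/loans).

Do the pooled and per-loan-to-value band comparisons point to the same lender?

Yes

LTV 70–85%: Coastal S&L 712/742 = 96.0%, MetroCredit 320/389 = 82.3% → Coastal S&L
LTV over 85%: Coastal S&L 9/24 = 37.5%, MetroCredit 9/31 = 29.0% → Coastal S&L
Overall: Coastal S&L 721/766 = 94.1%, MetroCredit 329/420 = 78.3% → Coastal S&L
Coastal S&L wins overall and in every loan-to-value group — no reversal.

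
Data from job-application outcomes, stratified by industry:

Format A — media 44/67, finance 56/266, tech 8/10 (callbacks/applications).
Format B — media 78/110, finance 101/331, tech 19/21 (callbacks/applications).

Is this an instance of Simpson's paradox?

No

Media: Format A 44/67 = 65.7%, Format B 78/110 = 70.9% → Format B
Finance: Format A 56/266 = 21.1%, Format B 101/331 = 30.5% → Format B
Tech: Format A 8/10 = 80.0%, Format B 19/21 = 90.5% → Format B
Overall: Format A 108/343 = 31.5%, Format B 198/462 = 42.9% → Format B
Format B wins overall and in every industry group — no reversal.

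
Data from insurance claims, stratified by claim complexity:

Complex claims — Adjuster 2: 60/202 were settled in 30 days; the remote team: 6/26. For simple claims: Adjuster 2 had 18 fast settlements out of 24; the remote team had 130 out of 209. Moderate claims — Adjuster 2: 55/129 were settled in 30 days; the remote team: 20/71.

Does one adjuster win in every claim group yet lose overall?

Yes

Complex: Adjuster 2 60/202 = 29.7%, the remote team 6/26 = 23.1% → Adjuster 2
Simple: Adjuster 2 18/24 = 75.0%, the remote team 130/209 = 62.2% → Adjuster 2
Moderate: Adjuster 2 55/129 = 42.6%, the remote team 20/71 = 28.2% → Adjuster 2
Overall: Adjuster 2 133/355 = 37.5%, the remote team 156/306 = 51.0% → the remote team
Adjuster 2 wins each claim group but the remote team wins overall — the comparison reverses. Adjuster 2's claims skew toward complex, which has a lower base rate.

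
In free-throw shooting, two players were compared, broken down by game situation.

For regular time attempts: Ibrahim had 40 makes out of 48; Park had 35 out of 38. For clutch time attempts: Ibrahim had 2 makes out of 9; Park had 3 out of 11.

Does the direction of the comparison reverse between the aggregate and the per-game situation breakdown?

No

Regular time: Ibrahim 40/48 = 83.3%, Park 35/38 = 92.1% → Park
Clutch time: Ibrahim 2/9 = 22.2%, Park 3/11 = 27.3% → Park
Overall: Ibrahim 42/57 = 73.7%, Park 38/49 = 77.6% → Park
Park wins overall and in every game group — no reversal.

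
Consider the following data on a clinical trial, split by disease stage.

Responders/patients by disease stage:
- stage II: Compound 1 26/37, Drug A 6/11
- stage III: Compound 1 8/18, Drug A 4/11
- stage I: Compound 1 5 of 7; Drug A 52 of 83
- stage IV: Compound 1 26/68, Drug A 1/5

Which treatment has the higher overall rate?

Drug A

Stage II: Compound 1 26/37 = 70.3%, Drug A 6/11 = 54.5% → Compound 1
Stage III: Compound 1 8/18 = 44.4%, Drug A 4/11 = 36.4% → Compound 1
Stage I: Compound 1 5/7 = 71.4%, Drug A 52/83 = 62.7% → Compound 1
Stage IV: Compound 1 26/68 = 38.2%, Drug A 1/5 = 20.0% → Compound 1
Overall: Compound 1 65/130 = 50.0%, Drug A 63/110 = 57.3% → Drug A
(Compound 1 wins every disease group but Drug A wins overall — Compound 1's patients skew toward the low-rate stage IV group.)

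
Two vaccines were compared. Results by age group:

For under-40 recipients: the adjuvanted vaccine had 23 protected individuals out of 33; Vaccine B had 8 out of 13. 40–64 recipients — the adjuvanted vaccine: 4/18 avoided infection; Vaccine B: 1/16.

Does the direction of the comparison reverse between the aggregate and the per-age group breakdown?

No

Under-40: the adjuvanted vaccine 23/33 = 69.7%, Vaccine B 8/13 = 61.5% → the adjuvanted vaccine
40–64: the adjuvanted vaccine 4/18 = 22.2%, Vaccine B 1/16 = 6.2% → the adjuvanted vaccine
Overall: the adjuvanted vaccine 27/51 = 52.9%, Vaccine B 9/29 = 31.0% → the adjuvanted vaccine
The adjuvanted vaccine wins overall and in every age group — no reversal.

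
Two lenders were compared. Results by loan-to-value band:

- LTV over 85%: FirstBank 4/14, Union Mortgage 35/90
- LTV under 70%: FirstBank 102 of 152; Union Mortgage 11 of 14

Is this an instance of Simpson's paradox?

LTV over 85%: FirstBank 4/14 = 28.6%, Union Mortgage 35/90 = 38.9% → Union Mortgage
LTV under 70%: FirstBank 102/152 = 67.1%, Union Mortgage 11/14 = 78.6% → Union Mortgage
Overall: FirstBank 106/166 = 63.9%, Union Mortgage 46/104 = 44.2% → FirstBank
Union Mortgage wins each loan-to-value group but FirstBank wins overall — the comparison reverses. Union Mortgage's loans skew toward LTV over 85%, which has a lower base rate.

Yes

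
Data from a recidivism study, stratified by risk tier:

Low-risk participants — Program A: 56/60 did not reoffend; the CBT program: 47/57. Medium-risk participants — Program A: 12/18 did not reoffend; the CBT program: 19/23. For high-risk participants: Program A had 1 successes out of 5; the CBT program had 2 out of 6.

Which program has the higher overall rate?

Program A

Low-risk: Program A 56/60 = 93.3%, the CBT program 47/57 = 82.5% → Program A
Medium-risk: Program A 12/18 = 66.7%, the CBT program 19/23 = 82.6% → the CBT program
High-risk: Program A 1/5 = 20.0%, the CBT program 2/6 = 33.3% → the CBT program
Overall: Program A 69/83 = 83.1%, the CBT program 68/86 = 79.1% → Program A
(Neither sweeps every risk group, but Program A has the higher pooled rate.)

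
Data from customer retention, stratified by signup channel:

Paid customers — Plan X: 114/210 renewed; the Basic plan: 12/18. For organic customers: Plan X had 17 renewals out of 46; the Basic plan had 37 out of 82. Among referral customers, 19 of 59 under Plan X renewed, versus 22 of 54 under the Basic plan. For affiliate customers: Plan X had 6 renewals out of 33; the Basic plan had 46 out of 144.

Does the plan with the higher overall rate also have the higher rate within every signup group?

Paid: Plan X 114/210 = 54.3%, the Basic plan 12/18 = 66.7% → the Basic plan
Organic: Plan X 17/46 = 37.0%, the Basic plan 37/82 = 45.1% → the Basic plan
Referral: Plan X 19/59 = 32.2%, the Basic plan 22/54 = 40.7% → the Basic plan
Affiliate: Plan X 6/33 = 18.2%, the Basic plan 46/144 = 31.9% → the Basic plan
Overall: Plan X 156/348 = 44.8%, the Basic plan 117/298 = 39.3% → Plan X
The Basic plan wins each signup group but Plan X wins overall — the comparison reverses. The Basic plan's customers skew toward affiliate, which has a lower base rate.

No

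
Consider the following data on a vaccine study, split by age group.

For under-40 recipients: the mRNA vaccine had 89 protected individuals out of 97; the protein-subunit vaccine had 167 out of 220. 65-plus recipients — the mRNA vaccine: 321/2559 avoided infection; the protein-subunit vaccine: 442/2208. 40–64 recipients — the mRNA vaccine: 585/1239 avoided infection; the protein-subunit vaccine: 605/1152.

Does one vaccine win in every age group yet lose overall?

Under-40: the mRNA vaccine 89/97 = 91.8%, the protein-subunit vaccine 167/220 = 75.9% → the mRNA vaccine
65-plus: the mRNA vaccine 321/2559 = 12.5%, the protein-subunit vaccine 442/2208 = 20.0% → the protein-subunit vaccine
40–64: the mRNA vaccine 585/1239 = 47.2%, the protein-subunit vaccine 605/1152 = 52.5% → the protein-subunit vaccine
Overall: the mRNA vaccine 995/3895 = 25.5%, the protein-subunit vaccine 1214/3580 = 33.9% → the protein-subunit vaccine
Neither sweeps: the mRNA vaccine wins 1 of 3 groups, the protein-subunit vaccine wins 2. The protein-subunit vaccine wins overall but not every group — no Simpson reversal.

No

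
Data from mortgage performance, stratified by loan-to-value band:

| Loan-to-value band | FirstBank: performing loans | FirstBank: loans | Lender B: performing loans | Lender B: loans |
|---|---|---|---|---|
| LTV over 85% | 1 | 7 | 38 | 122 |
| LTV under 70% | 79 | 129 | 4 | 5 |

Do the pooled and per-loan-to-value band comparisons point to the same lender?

No

LTV over 85%: FirstBank 1/7 = 14.3%, Lender B 38/122 = 31.1% → Lender B
LTV under 70%: FirstBank 79/129 = 61.2%, Lender B 4/5 = 80.0% → Lender B
Overall: FirstBank 80/136 = 58.8%, Lender B 42/127 = 33.1% → FirstBank
Lender B wins each loan-to-value group but FirstBank wins overall — the comparison reverses. Lender B's loans skew toward LTV over 85%, which has a lower base rate.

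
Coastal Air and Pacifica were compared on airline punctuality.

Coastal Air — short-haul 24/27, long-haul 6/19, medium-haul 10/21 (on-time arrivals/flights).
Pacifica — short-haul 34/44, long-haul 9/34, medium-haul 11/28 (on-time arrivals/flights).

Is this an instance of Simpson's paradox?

Short-haul: Coastal Air 24/27 = 88.9%, Pacifica 34/44 = 77.3% → Coastal Air
Long-haul: Coastal Air 6/19 = 31.6%, Pacifica 9/34 = 26.5% → Coastal Air
Medium-haul: Coastal Air 10/21 = 47.6%, Pacifica 11/28 = 39.3% → Coastal Air
Overall: Coastal Air 40/67 = 59.7%, Pacifica 54/106 = 50.9% → Coastal Air
Coastal Air wins overall and in every route group — no reversal.

No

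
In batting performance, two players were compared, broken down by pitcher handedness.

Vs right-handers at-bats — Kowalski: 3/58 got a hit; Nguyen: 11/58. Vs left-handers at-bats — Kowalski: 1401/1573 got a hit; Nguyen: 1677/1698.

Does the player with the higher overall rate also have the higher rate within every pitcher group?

Yes

Vs right-handers: Kowalski 3/58 = 5.2%, Nguyen 11/58 = 19.0% → Nguyen
Vs left-handers: Kowalski 1401/1573 = 89.1%, Nguyen 1677/1698 = 98.8% → Nguyen
Overall: Kowalski 1404/1631 = 86.1%, Nguyen 1688/1756 = 96.1% → Nguyen
Nguyen wins overall and in every pitcher group — no reversal.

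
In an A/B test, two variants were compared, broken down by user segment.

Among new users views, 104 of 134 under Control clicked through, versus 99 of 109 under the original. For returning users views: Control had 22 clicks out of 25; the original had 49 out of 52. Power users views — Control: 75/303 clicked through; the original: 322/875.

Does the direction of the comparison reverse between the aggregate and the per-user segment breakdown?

No

New users: Control 104/134 = 77.6%, the original 99/109 = 90.8% → the original
Returning users: Control 22/25 = 88.0%, the original 49/52 = 94.2% → the original
Power users: Control 75/303 = 24.8%, the original 322/875 = 36.8% → the original
Overall: Control 201/462 = 43.5%, the original 470/1036 = 45.4% → the original
The original wins overall and in every user group — no reversal.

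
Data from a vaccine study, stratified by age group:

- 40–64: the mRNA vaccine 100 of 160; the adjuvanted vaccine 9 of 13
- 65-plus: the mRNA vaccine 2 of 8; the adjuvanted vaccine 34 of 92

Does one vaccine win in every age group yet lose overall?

Yes

40–64: the mRNA vaccine 100/160 = 62.5%, the adjuvanted vaccine 9/13 = 69.2% → the adjuvanted vaccine
65-plus: the mRNA vaccine 2/8 = 25.0%, the adjuvanted vaccine 34/92 = 37.0% → the adjuvanted vaccine
Overall: the mRNA vaccine 102/168 = 60.7%, the adjuvanted vaccine 43/105 = 41.0% → the mRNA vaccine
The adjuvanted vaccine wins each age group but the mRNA vaccine wins overall — the comparison reverses. The adjuvanted vaccine's recipients skew toward 65-plus, which has a lower base rate.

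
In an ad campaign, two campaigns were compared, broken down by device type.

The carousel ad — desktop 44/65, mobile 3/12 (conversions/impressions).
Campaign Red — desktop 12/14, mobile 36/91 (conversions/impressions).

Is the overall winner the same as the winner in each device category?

Desktop: the carousel ad 44/65 = 67.7%, Campaign Red 12/14 = 85.7% → Campaign Red
Mobile: the carousel ad 3/12 = 25.0%, Campaign Red 36/91 = 39.6% → Campaign Red
Overall: the carousel ad 47/77 = 61.0%, Campaign Red 48/105 = 45.7% → the carousel ad
Campaign Red wins each device group but the carousel ad wins overall — the comparison reverses. Campaign Red's impressions skew toward mobile, which has a lower base rate.

No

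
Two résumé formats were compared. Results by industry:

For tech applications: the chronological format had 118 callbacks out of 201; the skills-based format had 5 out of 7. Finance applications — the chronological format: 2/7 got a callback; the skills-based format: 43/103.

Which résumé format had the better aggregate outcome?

the chronological format

Tech: the chronological format 118/201 = 58.7%, the skills-based format 5/7 = 71.4% → the skills-based format
Finance: the chronological format 2/7 = 28.6%, the skills-based format 43/103 = 41.7% → the skills-based format
Overall: the chronological format 120/208 = 57.7%, the skills-based format 48/110 = 43.6% → the chronological format
(The skills-based format wins every industry group but the chronological format wins overall — the skills-based format's applications skew toward the low-rate finance group.)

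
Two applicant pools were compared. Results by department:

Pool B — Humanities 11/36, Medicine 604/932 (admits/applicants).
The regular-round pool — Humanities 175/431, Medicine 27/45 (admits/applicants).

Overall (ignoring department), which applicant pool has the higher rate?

Pool B

Humanities: Pool B 11/36 = 30.6%, the regular-round pool 175/431 = 40.6% → the regular-round pool
Medicine: Pool B 604/932 = 64.8%, the regular-round pool 27/45 = 60.0% → Pool B
Overall: Pool B 615/968 = 63.5%, the regular-round pool 202/476 = 42.4% → Pool B
(Neither sweeps every department group, but Pool B has the higher pooled rate.)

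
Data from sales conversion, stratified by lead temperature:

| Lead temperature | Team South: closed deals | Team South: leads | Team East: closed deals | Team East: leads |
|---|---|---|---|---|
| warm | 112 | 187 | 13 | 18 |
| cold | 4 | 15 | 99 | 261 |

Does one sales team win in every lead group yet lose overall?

Warm: Team South 112/187 = 59.9%, Team East 13/18 = 72.2% → Team East
Cold: Team South 4/15 = 26.7%, Team East 99/261 = 37.9% → Team East
Overall: Team South 116/202 = 57.4%, Team East 112/279 = 40.1% → Team South
Team East wins each lead group but Team South wins overall — the comparison reverses. Team East's leads skew toward cold, which has a lower base rate.

Yes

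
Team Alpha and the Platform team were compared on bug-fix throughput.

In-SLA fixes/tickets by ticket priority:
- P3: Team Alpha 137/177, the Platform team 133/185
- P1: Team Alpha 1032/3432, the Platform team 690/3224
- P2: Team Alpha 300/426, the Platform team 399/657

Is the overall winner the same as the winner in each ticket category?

Yes

P3: Team Alpha 137/177 = 77.4%, the Platform team 133/185 = 71.9% → Team Alpha
P1: Team Alpha 1032/3432 = 30.1%, the Platform team 690/3224 = 21.4% → Team Alpha
P2: Team Alpha 300/426 = 70.4%, the Platform team 399/657 = 60.7% → Team Alpha
Overall: Team Alpha 1469/4035 = 36.4%, the Platform team 1222/4066 = 30.1% → Team Alpha
Team Alpha wins overall and in every ticket group — no reversal.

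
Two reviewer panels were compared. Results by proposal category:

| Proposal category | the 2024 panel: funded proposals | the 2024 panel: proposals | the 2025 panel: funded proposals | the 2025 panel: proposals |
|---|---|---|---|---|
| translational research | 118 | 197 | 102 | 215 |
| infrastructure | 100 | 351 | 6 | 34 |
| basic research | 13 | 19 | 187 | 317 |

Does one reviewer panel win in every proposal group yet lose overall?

Yes

Translational research: the 2024 panel 118/197 = 59.9%, the 2025 panel 102/215 = 47.4% → the 2024 panel
Infrastructure: the 2024 panel 100/351 = 28.5%, the 2025 panel 6/34 = 17.6% → the 2024 panel
Basic research: the 2024 panel 13/19 = 68.4%, the 2025 panel 187/317 = 59.0% → the 2024 panel
Overall: the 2024 panel 231/567 = 40.7%, the 2025 panel 295/566 = 52.1% → the 2025 panel
The 2024 panel wins each proposal group but the 2025 panel wins overall — the comparison reverses. The 2024 panel's proposals skew toward infrastructure, which has a lower base rate.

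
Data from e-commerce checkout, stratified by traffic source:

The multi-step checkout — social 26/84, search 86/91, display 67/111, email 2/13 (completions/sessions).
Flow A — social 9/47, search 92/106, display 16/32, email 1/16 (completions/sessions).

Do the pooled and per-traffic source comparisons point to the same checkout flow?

Social: the multi-step checkout 26/84 = 31.0%, Flow A 9/47 = 19.1% → the multi-step checkout
Search: the multi-step checkout 86/91 = 94.5%, Flow A 92/106 = 86.8% → the multi-step checkout
Display: the multi-step checkout 67/111 = 60.4%, Flow A 16/32 = 50.0% → the multi-step checkout
Email: the multi-step checkout 2/13 = 15.4%, Flow A 1/16 = 6.2% → the multi-step checkout
Overall: the multi-step checkout 181/299 = 60.5%, Flow A 118/201 = 58.7% → the multi-step checkout
The multi-step checkout wins overall and in every traffic group — no reversal.

Yes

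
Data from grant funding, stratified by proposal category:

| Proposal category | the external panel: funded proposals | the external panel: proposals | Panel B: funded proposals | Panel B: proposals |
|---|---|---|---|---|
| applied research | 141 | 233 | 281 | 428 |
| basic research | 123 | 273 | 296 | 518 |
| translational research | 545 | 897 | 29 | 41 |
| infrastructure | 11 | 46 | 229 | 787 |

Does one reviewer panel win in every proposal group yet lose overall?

Applied research: the external panel 141/233 = 60.5%, Panel B 281/428 = 65.7% → Panel B
Basic research: the external panel 123/273 = 45.1%, Panel B 296/518 = 57.1% → Panel B
Translational research: the external panel 545/897 = 60.8%, Panel B 29/41 = 70.7% → Panel B
Infrastructure: the external panel 11/46 = 23.9%, Panel B 229/787 = 29.1% → Panel B
Overall: the external panel 820/1449 = 56.6%, Panel B 835/1774 = 47.1% → the external panel
Panel B wins each proposal group but the external panel wins overall — the comparison reverses. Panel B's proposals skew toward infrastructure, which has a lower base rate.

Yes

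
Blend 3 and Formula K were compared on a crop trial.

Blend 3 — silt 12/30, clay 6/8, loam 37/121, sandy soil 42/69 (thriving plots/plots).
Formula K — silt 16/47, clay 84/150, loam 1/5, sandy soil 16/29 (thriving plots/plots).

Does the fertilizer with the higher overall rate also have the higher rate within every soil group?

No

Silt: Blend 3 12/30 = 40.0%, Formula K 16/47 = 34.0% → Blend 3
Clay: Blend 3 6/8 = 75.0%, Formula K 84/150 = 56.0% → Blend 3
Loam: Blend 3 37/121 = 30.6%, Formula K 1/5 = 20.0% → Blend 3
Sandy soil: Blend 3 42/69 = 60.9%, Formula K 16/29 = 55.2% → Blend 3
Overall: Blend 3 97/228 = 42.5%, Formula K 117/231 = 50.6% → Formula K
Blend 3 wins each soil group but Formula K wins overall — the comparison reverses. Blend 3's plots skew toward loam, which has a lower base rate.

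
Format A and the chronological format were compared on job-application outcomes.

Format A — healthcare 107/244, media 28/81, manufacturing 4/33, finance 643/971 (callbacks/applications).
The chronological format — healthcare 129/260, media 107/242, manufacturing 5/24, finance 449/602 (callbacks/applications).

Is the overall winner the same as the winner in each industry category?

Healthcare: Format A 107/244 = 43.9%, the chronological format 129/260 = 49.6% → the chronological format
Media: Format A 28/81 = 34.6%, the chronological format 107/242 = 44.2% → the chronological format
Manufacturing: Format A 4/33 = 12.1%, the chronological format 5/24 = 20.8% → the chronological format
Finance: Format A 643/971 = 66.2%, the chronological format 449/602 = 74.6% → the chronological format
Overall: Format A 782/1329 = 58.8%, the chronological format 690/1128 = 61.2% → the chronological format
The chronological format wins overall and in every industry group — no reversal.

Yes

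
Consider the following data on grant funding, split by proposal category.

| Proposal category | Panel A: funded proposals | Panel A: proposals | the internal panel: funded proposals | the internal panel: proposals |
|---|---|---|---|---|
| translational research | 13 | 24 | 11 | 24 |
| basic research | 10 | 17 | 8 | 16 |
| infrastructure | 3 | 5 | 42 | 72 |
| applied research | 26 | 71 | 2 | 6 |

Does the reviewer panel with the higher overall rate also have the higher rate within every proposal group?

Translational research: Panel A 13/24 = 54.2%, the internal panel 11/24 = 45.8% → Panel A
Basic research: Panel A 10/17 = 58.8%, the internal panel 8/16 = 50.0% → Panel A
Infrastructure: Panel A 3/5 = 60.0%, the internal panel 42/72 = 58.3% → Panel A
Applied research: Panel A 26/71 = 36.6%, the internal panel 2/6 = 33.3% → Panel A
Overall: Panel A 52/117 = 44.4%, the internal panel 63/118 = 53.4% → the internal panel
Panel A wins each proposal group but the internal panel wins overall — the comparison reverses. Panel A's proposals skew toward applied research, which has a lower base rate.

No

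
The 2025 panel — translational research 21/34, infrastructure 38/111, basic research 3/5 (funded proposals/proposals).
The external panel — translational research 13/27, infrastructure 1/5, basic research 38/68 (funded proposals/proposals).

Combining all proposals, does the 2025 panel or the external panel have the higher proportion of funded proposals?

Translational research: the 2025 panel 21/34 = 61.8%, the external panel 13/27 = 48.1% → the 2025 panel
Infrastructure: the 2025 panel 38/111 = 34.2%, the external panel 1/5 = 20.0% → the 2025 panel
Basic research: the 2025 panel 3/5 = 60.0%, the external panel 38/68 = 55.9% → the 2025 panel
Overall: the 2025 panel 62/150 = 41.3%, the external panel 52/100 = 52.0% → the external panel
(The 2025 panel wins every proposal group but the external panel wins overall — the 2025 panel's proposals skew toward the low-rate infrastructure group.)

the external panel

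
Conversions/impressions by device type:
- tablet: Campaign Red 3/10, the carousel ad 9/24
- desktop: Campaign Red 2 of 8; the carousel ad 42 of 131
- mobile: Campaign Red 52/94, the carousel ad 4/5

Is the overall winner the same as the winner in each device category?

Tablet: Campaign Red 3/10 = 30.0%, the carousel ad 9/24 = 37.5% → the carousel ad
Desktop: Campaign Red 2/8 = 25.0%, the carousel ad 42/131 = 32.1% → the carousel ad
Mobile: Campaign Red 52/94 = 55.3%, the carousel ad 4/5 = 80.0% → the carousel ad
Overall: Campaign Red 57/112 = 50.9%, the carousel ad 55/160 = 34.4% → Campaign Red
The carousel ad wins each device group but Campaign Red wins overall — the comparison reverses. The carousel ad's impressions skew toward desktop, which has a lower base rate.

No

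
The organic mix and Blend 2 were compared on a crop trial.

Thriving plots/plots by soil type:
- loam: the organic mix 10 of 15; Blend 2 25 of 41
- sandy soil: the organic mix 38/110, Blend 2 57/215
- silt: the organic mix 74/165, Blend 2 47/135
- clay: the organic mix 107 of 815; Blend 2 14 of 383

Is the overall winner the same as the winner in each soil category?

Yes

Loam: the organic mix 10/15 = 66.7%, Blend 2 25/41 = 61.0% → the organic mix
Sandy soil: the organic mix 38/110 = 34.5%, Blend 2 57/215 = 26.5% → the organic mix
Silt: the organic mix 74/165 = 44.8%, Blend 2 47/135 = 34.8% → the organic mix
Clay: the organic mix 107/815 = 13.1%, Blend 2 14/383 = 3.7% → the organic mix
Overall: the organic mix 229/1105 = 20.7%, Blend 2 143/774 = 18.5% → the organic mix
The organic mix wins overall and in every soil group — no reversal.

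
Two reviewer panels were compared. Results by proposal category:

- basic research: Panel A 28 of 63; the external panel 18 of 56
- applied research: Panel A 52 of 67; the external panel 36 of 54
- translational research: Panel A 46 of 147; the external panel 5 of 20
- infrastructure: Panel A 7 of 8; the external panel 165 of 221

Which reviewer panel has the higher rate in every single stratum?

Basic research: Panel A 28/63 = 44.4%, the external panel 18/56 = 32.1% → Panel A
Applied research: Panel A 52/67 = 77.6%, the external panel 36/54 = 66.7% → Panel A
Translational research: Panel A 46/147 = 31.3%, the external panel 5/20 = 25.0% → Panel A
Infrastructure: Panel A 7/8 = 87.5%, the external panel 165/221 = 74.7% → Panel A
Panel A has the higher rate in all 4 groups.

Panel A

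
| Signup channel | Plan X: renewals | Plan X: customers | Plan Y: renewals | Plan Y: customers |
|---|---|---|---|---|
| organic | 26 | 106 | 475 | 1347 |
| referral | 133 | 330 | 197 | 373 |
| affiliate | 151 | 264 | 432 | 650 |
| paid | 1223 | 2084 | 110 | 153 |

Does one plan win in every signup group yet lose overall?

Yes

Organic: Plan X 26/106 = 24.5%, Plan Y 475/1347 = 35.3% → Plan Y
Referral: Plan X 133/330 = 40.3%, Plan Y 197/373 = 52.8% → Plan Y
Affiliate: Plan X 151/264 = 57.2%, Plan Y 432/650 = 66.5% → Plan Y
Paid: Plan X 1223/2084 = 58.7%, Plan Y 110/153 = 71.9% → Plan Y
Overall: Plan X 1533/2784 = 55.1%, Plan Y 1214/2523 = 48.1% → Plan X
Plan Y wins each signup group but Plan X wins overall — the comparison reverses. Plan Y's customers skew toward organic, which has a lower base rate.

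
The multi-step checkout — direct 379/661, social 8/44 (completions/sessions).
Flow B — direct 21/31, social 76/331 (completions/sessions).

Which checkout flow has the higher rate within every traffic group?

Flow B

Direct: the multi-step checkout 379/661 = 57.3%, Flow B 21/31 = 67.7% → Flow B
Social: the multi-step checkout 8/44 = 18.2%, Flow B 76/331 = 23.0% → Flow B
Flow B has the higher rate in both groups.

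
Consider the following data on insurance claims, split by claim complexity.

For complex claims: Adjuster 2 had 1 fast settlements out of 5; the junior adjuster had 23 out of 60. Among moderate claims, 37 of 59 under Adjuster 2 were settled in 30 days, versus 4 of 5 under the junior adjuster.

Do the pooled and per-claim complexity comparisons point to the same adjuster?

No

Complex: Adjuster 2 1/5 = 20.0%, the junior adjuster 23/60 = 38.3% → the junior adjuster
Moderate: Adjuster 2 37/59 = 62.7%, the junior adjuster 4/5 = 80.0% → the junior adjuster
Overall: Adjuster 2 38/64 = 59.4%, the junior adjuster 27/65 = 41.5% → Adjuster 2
The junior adjuster wins each claim group but Adjuster 2 wins overall — the comparison reverses. The junior adjuster's claims skew toward complex, which has a lower base rate.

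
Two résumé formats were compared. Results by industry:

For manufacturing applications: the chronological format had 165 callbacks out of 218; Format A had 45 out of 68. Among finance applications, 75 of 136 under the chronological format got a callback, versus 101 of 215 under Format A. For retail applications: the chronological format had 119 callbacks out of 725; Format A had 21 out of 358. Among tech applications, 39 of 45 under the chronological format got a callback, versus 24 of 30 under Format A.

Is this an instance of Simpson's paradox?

No

Manufacturing: the chronological format 165/218 = 75.7%, Format A 45/68 = 66.2% → the chronological format
Finance: the chronological format 75/136 = 55.1%, Format A 101/215 = 47.0% → the chronological format
Retail: the chronological format 119/725 = 16.4%, Format A 21/358 = 5.9% → the chronological format
Tech: the chronological format 39/45 = 86.7%, Format A 24/30 = 80.0% → the chronological format
Overall: the chronological format 398/1124 = 35.4%, Format A 191/671 = 28.5% → the chronological format
The chronological format wins overall and in every industry group — no reversal.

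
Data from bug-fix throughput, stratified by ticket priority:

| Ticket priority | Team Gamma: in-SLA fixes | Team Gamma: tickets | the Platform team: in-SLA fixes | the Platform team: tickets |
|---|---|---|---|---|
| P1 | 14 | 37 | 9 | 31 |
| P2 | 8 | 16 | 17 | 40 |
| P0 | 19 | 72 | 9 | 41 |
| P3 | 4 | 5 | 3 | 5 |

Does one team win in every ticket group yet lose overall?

P1: Team Gamma 14/37 = 37.8%, the Platform team 9/31 = 29.0% → Team Gamma
P2: Team Gamma 8/16 = 50.0%, the Platform team 17/40 = 42.5% → Team Gamma
P0: Team Gamma 19/72 = 26.4%, the Platform team 9/41 = 22.0% → Team Gamma
P3: Team Gamma 4/5 = 80.0%, the Platform team 3/5 = 60.0% → Team Gamma
Overall: Team Gamma 45/130 = 34.6%, the Platform team 38/117 = 32.5% → Team Gamma
Team Gamma wins overall and in every ticket group — no reversal.

No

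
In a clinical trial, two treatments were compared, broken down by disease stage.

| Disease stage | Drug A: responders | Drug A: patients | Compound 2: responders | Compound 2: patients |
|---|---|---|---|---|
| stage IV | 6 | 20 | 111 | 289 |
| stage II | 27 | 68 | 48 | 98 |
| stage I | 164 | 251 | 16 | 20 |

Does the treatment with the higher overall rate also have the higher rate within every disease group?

No

Stage IV: Drug A 6/20 = 30.0%, Compound 2 111/289 = 38.4% → Compound 2
Stage II: Drug A 27/68 = 39.7%, Compound 2 48/98 = 49.0% → Compound 2
Stage I: Drug A 164/251 = 65.3%, Compound 2 16/20 = 80.0% → Compound 2
Overall: Drug A 197/339 = 58.1%, Compound 2 175/407 = 43.0% → Drug A
Compound 2 wins each disease group but Drug A wins overall — the comparison reverses. Compound 2's patients skew toward stage IV, which has a lower base rate.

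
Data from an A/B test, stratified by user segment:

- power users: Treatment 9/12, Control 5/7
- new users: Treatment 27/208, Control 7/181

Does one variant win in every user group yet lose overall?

Power users: Treatment 9/12 = 75.0%, Control 5/7 = 71.4% → Treatment
New users: Treatment 27/208 = 13.0%, Control 7/181 = 3.9% → Treatment
Overall: Treatment 36/220 = 16.4%, Control 12/188 = 6.4% → Treatment
Treatment wins overall and in every user group — no reversal.

No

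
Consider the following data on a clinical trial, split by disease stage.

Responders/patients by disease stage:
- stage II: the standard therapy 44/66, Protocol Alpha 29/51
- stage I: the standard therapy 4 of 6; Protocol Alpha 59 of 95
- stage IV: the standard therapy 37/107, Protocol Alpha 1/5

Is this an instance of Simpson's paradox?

Stage II: the standard therapy 44/66 = 66.7%, Protocol Alpha 29/51 = 56.9% → the standard therapy
Stage I: the standard therapy 4/6 = 66.7%, Protocol Alpha 59/95 = 62.1% → the standard therapy
Stage IV: the standard therapy 37/107 = 34.6%, Protocol Alpha 1/5 = 20.0% → the standard therapy
Overall: the standard therapy 85/179 = 47.5%, Protocol Alpha 89/151 = 58.9% → Protocol Alpha
The standard therapy wins each disease group but Protocol Alpha wins overall — the comparison reverses. The standard therapy's patients skew toward stage IV, which has a lower base rate.

Yes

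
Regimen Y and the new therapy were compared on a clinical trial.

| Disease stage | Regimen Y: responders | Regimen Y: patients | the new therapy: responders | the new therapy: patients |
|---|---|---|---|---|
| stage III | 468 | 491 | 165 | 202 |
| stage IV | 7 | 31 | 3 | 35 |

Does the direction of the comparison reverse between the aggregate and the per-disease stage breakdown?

Stage III: Regimen Y 468/491 = 95.3%, the new therapy 165/202 = 81.7% → Regimen Y
Stage IV: Regimen Y 7/31 = 22.6%, the new therapy 3/35 = 8.6% → Regimen Y
Overall: Regimen Y 475/522 = 91.0%, the new therapy 168/237 = 70.9% → Regimen Y
Regimen Y wins overall and in every disease group — no reversal.

No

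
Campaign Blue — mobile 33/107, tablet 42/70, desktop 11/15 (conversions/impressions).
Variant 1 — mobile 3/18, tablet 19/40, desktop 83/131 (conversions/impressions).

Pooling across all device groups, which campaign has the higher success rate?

Variant 1

Mobile: Campaign Blue 33/107 = 30.8%, Variant 1 3/18 = 16.7% → Campaign Blue
Tablet: Campaign Blue 42/70 = 60.0%, Variant 1 19/40 = 47.5% → Campaign Blue
Desktop: Campaign Blue 11/15 = 73.3%, Variant 1 83/131 = 63.4% → Campaign Blue
Overall: Campaign Blue 86/192 = 44.8%, Variant 1 105/189 = 55.6% → Variant 1
(Campaign Blue wins every device group but Variant 1 wins overall — Campaign Blue's impressions skew toward the low-rate mobile group.)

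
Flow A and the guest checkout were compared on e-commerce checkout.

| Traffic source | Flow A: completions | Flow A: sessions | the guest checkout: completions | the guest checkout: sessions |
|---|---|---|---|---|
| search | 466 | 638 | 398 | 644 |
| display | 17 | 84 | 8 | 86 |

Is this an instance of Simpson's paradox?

Search: Flow A 466/638 = 73.0%, the guest checkout 398/644 = 61.8% → Flow A
Display: Flow A 17/84 = 20.2%, the guest checkout 8/86 = 9.3% → Flow A
Overall: Flow A 483/722 = 66.9%, the guest checkout 406/730 = 55.6% → Flow A
Flow A wins overall and in every traffic group — no reversal.

No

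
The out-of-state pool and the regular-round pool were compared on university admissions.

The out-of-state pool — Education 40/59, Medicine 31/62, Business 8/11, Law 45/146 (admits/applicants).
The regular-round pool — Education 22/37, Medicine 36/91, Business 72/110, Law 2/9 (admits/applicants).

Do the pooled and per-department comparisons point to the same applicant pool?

No

Education: the out-of-state pool 40/59 = 67.8%, the regular-round pool 22/37 = 59.5% → the out-of-state pool
Medicine: the out-of-state pool 31/62 = 50.0%, the regular-round pool 36/91 = 39.6% → the out-of-state pool
Business: the out-of-state pool 8/11 = 72.7%, the regular-round pool 72/110 = 65.5% → the out-of-state pool
Law: the out-of-state pool 45/146 = 30.8%, the regular-round pool 2/9 = 22.2% → the out-of-state pool
Overall: the out-of-state pool 124/278 = 44.6%, the regular-round pool 132/247 = 53.4% → the regular-round pool
The out-of-state pool wins each department group but the regular-round pool wins overall — the comparison reverses. The out-of-state pool's applicants skew toward Law, which has a lower base rate.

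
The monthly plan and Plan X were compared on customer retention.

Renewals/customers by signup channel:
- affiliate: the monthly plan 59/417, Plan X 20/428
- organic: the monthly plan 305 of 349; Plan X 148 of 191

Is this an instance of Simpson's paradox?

No

Affiliate: the monthly plan 59/417 = 14.1%, Plan X 20/428 = 4.7% → the monthly plan
Organic: the monthly plan 305/349 = 87.4%, Plan X 148/191 = 77.5% → the monthly plan
Overall: the monthly plan 364/766 = 47.5%, Plan X 168/619 = 27.1% → the monthly plan
The monthly plan wins overall and in every signup group — no reversal.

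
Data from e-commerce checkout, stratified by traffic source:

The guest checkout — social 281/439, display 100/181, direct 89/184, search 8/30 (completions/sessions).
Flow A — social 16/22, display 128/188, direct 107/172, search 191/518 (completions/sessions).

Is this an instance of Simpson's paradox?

Social: the guest checkout 281/439 = 64.0%, Flow A 16/22 = 72.7% → Flow A
Display: the guest checkout 100/181 = 55.2%, Flow A 128/188 = 68.1% → Flow A
Direct: the guest checkout 89/184 = 48.4%, Flow A 107/172 = 62.2% → Flow A
Search: the guest checkout 8/30 = 26.7%, Flow A 191/518 = 36.9% → Flow A
Overall: the guest checkout 478/834 = 57.3%, Flow A 442/900 = 49.1% → the guest checkout
Flow A wins each traffic group but the guest checkout wins overall — the comparison reverses. Flow A's sessions skew toward search, which has a lower base rate.

Yes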